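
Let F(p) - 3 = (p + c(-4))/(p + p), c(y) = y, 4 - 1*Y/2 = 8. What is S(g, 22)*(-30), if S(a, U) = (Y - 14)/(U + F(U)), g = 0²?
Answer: 14520/559 ≈ 25.975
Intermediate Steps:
Y = -8 (Y = 8 - 2*8 = 8 - 16 = -8)
F(p) = 3 + (-4 + p)/(2*p) (F(p) = 3 + (p - 4)/(p + p) = 3 + (-4 + p)/((2*p)) = 3 + (-4 + p)*(1/(2*p)) = 3 + (-4 + p)/(2*p))
g = 0
S(a, U) = -22/(7/2 + U - 2/U) (S(a, U) = (-8 - 14)/(U + (7/2 - 2/U)) = -22/(7/2 + U - 2/U))
S(g, 22)*(-30) = -44*22/(-4 + 2*22² + 7*22)*(-30) = -44*22/(-4 + 2*484 + 154)*(-30) = -44*22/(-4 + 968 + 154)*(-30) = -44*22/1118*(-30) = -44*22*1/1118*(-30) = -484/559*(-30) = 14520/559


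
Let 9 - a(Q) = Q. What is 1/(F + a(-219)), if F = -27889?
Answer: -1/27661 ≈ -3.6152e-5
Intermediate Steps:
a(Q) = 9 - Q
1/(F + a(-219)) = 1/(-27889 + (9 - 1*(-219))) = 1/(-27889 + (9 + 219)) = 1/(-27889 + 228) = 1/(-27661) = -1/27661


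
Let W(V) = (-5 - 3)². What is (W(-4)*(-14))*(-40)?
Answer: 35840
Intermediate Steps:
W(V) = 64 (W(V) = (-8)² = 64)
(W(-4)*(-14))*(-40) = (64*(-14))*(-40) = -896*(-40) = 35840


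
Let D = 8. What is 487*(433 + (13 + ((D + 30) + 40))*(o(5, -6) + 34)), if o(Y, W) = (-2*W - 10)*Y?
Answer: 2160819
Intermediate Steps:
o(Y, W) = Y*(-10 - 2*W) (o(Y, W) = (-10 - 2*W)*Y = Y*(-10 - 2*W))
487*(433 + (13 + ((D + 30) + 40))*(o(5, -6) + 34)) = 487*(433 + (13 + ((8 + 30) + 40))*(-2*5*(5 - 6) + 34)) = 487*(433 + (13 + (38 + 40))*(-2*5*(-1) + 34)) = 487*(433 + (13 + 78)*(10 + 34)) = 487*(433 + 91*44) = 487*(433 + 4004) = 487*4437 = 2160819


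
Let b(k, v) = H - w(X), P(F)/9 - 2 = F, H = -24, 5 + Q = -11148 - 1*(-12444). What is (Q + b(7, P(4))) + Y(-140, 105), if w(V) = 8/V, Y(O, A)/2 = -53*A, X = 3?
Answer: -29597/3 ≈ -9865.7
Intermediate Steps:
Y(O, A) = -106*A (Y(O, A) = 2*(-53*A) = -106*A)
Q = 1291 (Q = -5 + (-11148 - 1*(-12444)) = -5 + (-11148 + 12444) = -5 + 1296 = 1291)
P(F) = 18 + 9*F
b(k, v) = -80/3 (b(k, v) = -24 - 8/3 = -80/3)
(Q + b(7, P(4))) + Y(-140, 105) = (1291 - 80/3) - 106*105 = 3793/3 - 11130 = -29597/3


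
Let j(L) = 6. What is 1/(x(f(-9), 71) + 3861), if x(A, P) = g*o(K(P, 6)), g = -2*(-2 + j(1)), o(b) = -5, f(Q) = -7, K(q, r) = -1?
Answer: 1/3901 ≈ 0.00025634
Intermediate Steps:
g = -8 (g = -2*(-2 + 6) = -2*4 = -8)
x(A, P) = 40 (x(A, P) = -8*(-5) = 40)
1/(x(f(-9), 71) + 3861) = 1/(40 + 3861) = 1/3901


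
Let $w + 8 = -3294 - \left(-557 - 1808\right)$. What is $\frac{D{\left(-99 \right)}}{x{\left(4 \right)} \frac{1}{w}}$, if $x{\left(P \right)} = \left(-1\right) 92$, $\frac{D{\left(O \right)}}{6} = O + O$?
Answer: $- \frac{278289}{23} \approx -12100.0$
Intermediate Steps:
$D{\left(O \right)} = 12 O$ ($D{\left(O \right)} = 6 \left(O + O\right) = 6 \cdot 2 O = 12 O$)
$x{\left(P \right)} = -92$
$w = -937$ ($w = -8 - \left(2737 - 1808\right) = -8 - 929 = -937$)
$\frac{D{\left(-99 \right)}}{x{\left(4 \right)} \frac{1}{w}} = \frac{12 \left(-99\right)}{\left(-92\right) \frac{1}{-937}} = - \frac{1188}{\left(-92\right) \left(- \frac{1}{937}\right)} = - \frac{1188}{\frac{92}{937}} = \left(-1188\right) \frac{937}{92} = - \frac{278289}{23}$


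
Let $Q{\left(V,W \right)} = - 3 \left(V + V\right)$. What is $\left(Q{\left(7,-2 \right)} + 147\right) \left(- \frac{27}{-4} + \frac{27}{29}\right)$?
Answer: $\frac{93555}{116} \approx 806.51$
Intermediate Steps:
$Q{\left(V,W \right)} = - 6 V$ ($Q{\left(V,W \right)} = - 3 \cdot 2 V = - 6 V$)
$\left(Q{\left(7,-2 \right)} + 147\right) \left(- \frac{27}{-4} + \frac{27}{29}\right) = \left(\left(-6\right) 7 + 147\right) \left(- \frac{27}{-4} + \frac{27}{29}\right) = \left(-42 + 147\right) \left(\left(-27\right) \left(- \frac{1}{4}\right) + 27 \cdot \frac{1}{29}\right) = 105 \left(\frac{27}{4} + \frac{27}{29}\right) = 105 \cdot \frac{891}{116} = \frac{93555}{116}$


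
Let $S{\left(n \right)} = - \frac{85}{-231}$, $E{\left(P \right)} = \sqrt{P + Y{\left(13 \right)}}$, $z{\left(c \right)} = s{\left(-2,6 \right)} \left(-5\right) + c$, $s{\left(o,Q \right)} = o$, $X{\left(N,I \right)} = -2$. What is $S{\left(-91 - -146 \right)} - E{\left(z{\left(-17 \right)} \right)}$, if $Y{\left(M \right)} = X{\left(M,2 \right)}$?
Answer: $\frac{85}{231} - 3 i \approx 0.36797 - 3.0 i$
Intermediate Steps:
$Y{\left(M \right)} = -2$
$z{\left(c \right)} = 10 + c$ ($z{\left(c \right)} = \left(-2\right) \left(-5\right) + c = 10 + c$)
$E{\left(P \right)} = \sqrt{-2 + P}$ ($E{\left(P \right)} = \sqrt{P - 2} = \sqrt{-2 + P}$)
$S{\left(n \right)} = \frac{85}{231}$ ($S{\left(n \right)} = \left(-85\right) \left(- \frac{1}{231}\right) = \frac{85}{231}$)
$S{\left(-91 - -146 \right)} - E{\left(z{\left(-17 \right)} \right)} = \frac{85}{231} - \sqrt{-2 + \left(10 - 17\right)} = \frac{85}{231} - \sqrt{-2 - 7} = \frac{85}{231} - \sqrt{-9} = \frac{85}{231} - 3 i$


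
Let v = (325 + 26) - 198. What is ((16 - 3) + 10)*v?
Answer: 3519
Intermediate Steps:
v = 153 (v = 351 - 198 = 153)
((16 - 3) + 10)*v = ((16 - 3) + 10)*153 = (13 + 10)*153 = 23*153 = 3519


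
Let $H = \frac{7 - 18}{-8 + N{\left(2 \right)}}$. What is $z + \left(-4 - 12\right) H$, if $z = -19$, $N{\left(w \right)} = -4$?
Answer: $- \frac{101}{3} \approx -33.667$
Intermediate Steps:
$H = \frac{11}{12}$ ($H = \frac{7 - 18}{-8 - 4} = - \frac{11}{-12} = \left(-11\right) \left(- \frac{1}{12}\right) = \frac{11}{12} \approx 0.91667$)
$z + \left(-4 - 12\right) H = -19 + \left(-4 - 12\right) \frac{11}{12} = -19 - \frac{44}{3} = - \frac{101}{3}$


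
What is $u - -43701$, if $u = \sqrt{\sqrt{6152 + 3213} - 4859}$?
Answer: $43701 + \sqrt{-4859 + \sqrt{9365}} \approx 43701.0 + 69.009 i$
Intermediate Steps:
$u = \sqrt{-4859 + \sqrt{9365}}$ ($u = \sqrt{\sqrt{9365} - 4859} = \sqrt{-4859 + \sqrt{9365}} \approx 69.009 i$)
$u - -43701 = \sqrt{-4859 + \sqrt{9365}} - -43701 = \sqrt{-4859 + \sqrt{9365}} + 43701 = 43701 + \sqrt{-4859 + \sqrt{9365}}$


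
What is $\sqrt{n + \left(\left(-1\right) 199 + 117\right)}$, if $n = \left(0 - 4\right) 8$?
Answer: $i \sqrt{114} \approx 10.677 i$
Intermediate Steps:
$n = -32$ ($n = \left(-4\right) 8 = -32$)
$\sqrt{n + \left(\left(-1\right) 199 + 117\right)} = \sqrt{-32 + \left(\left(-1\right) 199 + 117\right)} = \sqrt{-32 + \left(-199 + 117\right)} = \sqrt{-32 - 82} = \sqrt{-114} = i \sqrt{114}$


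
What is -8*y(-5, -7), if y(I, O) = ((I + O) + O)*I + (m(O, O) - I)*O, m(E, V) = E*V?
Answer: 2264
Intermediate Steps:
y(I, O) = I*(I + 2*O) + O*(O**2 - I) (y(I, O) = ((I + O) + O)*I + (O*O - I)*O = (I + 2*O)*I + (O**2 - I)*O = I*(I + 2*O) + O*(O**2 - I))
-8*y(-5, -7) = -8*((-5)**2 + (-7)**3 - 5*(-7)) = -8*(25 - 343 + 35) = -8*(-283) = 2264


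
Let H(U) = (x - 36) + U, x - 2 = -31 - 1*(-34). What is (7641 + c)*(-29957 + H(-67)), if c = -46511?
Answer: 1168237850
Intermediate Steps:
x = 5 (x = 2 + (-31 - 1*(-34)) = 2 + (-31 + 34) = 2 + 3 = 5)
H(U) = -31 + U (H(U) = (5 - 36) + U = -31 + U)
(7641 + c)*(-29957 + H(-67)) = (7641 - 46511)*(-29957 + (-31 - 67)) = -38870*(-29957 - 98) = -38870*(-30055) = 1168237850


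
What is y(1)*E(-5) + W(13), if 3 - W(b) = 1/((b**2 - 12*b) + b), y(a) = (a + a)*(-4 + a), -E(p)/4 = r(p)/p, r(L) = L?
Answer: 701/26 ≈ 26.962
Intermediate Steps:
E(p) = -4 (E(p) = -4*p/p = -4*1 = -4)
y(a) = 2*a*(-4 + a) (y(a) = (2*a)*(-4 + a) = 2*a*(-4 + a))
W(b) = 3 - 1/(b**2 - 11*b) (W(b) = 3 - 1/((b**2 - 12*b) + b) = 3 - 1/(b**2 - 11*b))
y(1)*E(-5) + W(13) = (2*1*(-4 + 1))*(-4) + (-1 - 33*13 + 3*13**2)/(13*(-11 + 13)) = (2*1*(-3))*(-4) + (1/13)*(-1 - 429 + 3*169)/2 = -6*(-4) + (1/13)*(1/2)*(-1 - 429 + 507) = 24 + (1/13)*(1/2)*77 = 24 + 77/26 = 701/26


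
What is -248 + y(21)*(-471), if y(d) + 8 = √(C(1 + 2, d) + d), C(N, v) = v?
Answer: 3520 - 471*√42 ≈ 467.57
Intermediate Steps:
y(d) = -8 + √2*√d (y(d) = -8 + √(d + d) = -8 + √(2*d) = -8 + √2*√d)
-248 + y(21)*(-471) = -248 + (-8 + √2*√21)*(-471) = -248 + (-8 + √42)*(-471) = -248 + (3768 - 471*√42) = 3520 - 471*√42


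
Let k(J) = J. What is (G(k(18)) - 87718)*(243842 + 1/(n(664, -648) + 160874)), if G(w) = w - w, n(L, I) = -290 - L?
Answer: -1710291031221619/79960 ≈ -2.1389e+10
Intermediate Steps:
G(w) = 0
(G(k(18)) - 87718)*(243842 + 1/(n(664, -648) + 160874)) = (0 - 87718)*(243842 + 1/((-290 - 1*664) + 160874)) = -87718*(243842 + 1/((-290 - 664) + 160874)) = -87718*(243842 + 1/(-954 + 160874)) = -87718*(243842 + 1/159920) = -87718*38995212641/159920 = -1710291031221619/79960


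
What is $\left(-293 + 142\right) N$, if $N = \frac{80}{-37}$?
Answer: $\frac{12080}{37} \approx 326.49$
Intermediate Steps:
$N = - \frac{80}{37}$ ($N = 80 \left(- \frac{1}{37}\right) = - \frac{80}{37} \approx -2.1622$)
$\left(-293 + 142\right) N = \left(-293 + 142\right) \left(- \frac{80}{37}\right) = \left(-151\right) \left(- \frac{80}{37}\right) = \frac{12080}{37}$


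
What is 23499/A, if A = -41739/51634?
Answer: -404449122/13913 ≈ -29070.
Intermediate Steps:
A = -41739/51634 (A = -41739*1/51634 = -41739/51634 ≈ -0.80836)
23499/A = 23499/(-41739/51634) = 23499*(-51634/41739) = -404449122/13913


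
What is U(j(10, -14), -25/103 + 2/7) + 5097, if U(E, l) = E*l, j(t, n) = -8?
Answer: 3674689/721 ≈ 5096.7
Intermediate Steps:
U(j(10, -14), -25/103 + 2/7) + 5097 = -8*(-25/103 + 2/7) + 5097 = -8*31/721 + 5097 = -248/721 + 5097 = 3674689/721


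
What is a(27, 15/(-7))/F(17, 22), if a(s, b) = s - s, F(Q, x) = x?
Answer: 0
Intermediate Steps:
a(s, b) = 0
a(27, 15/(-7))/F(17, 22) = 0/22 = 0*(1/22) = 0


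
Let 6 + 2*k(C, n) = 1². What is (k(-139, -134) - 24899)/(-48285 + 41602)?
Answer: 49803/13366 ≈ 3.7261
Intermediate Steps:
k(C, n) = -5/2 (k(C, n) = -3 + (½)*1² = -3 + (½)*1 = -3 + ½ = -5/2)
(k(-139, -134) - 24899)/(-48285 + 41602) = (-5/2 - 24899)/(-48285 + 41602) = -49803/2/(-6683) = -49803/2*(-1/6683) = 49803/13366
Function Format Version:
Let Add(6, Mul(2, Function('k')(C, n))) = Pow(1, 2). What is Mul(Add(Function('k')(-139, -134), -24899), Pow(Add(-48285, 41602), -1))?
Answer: Rational(49803, 13366) ≈ 3.7261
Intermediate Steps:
Function('k')(C, n) = Rational(-5, 2) (Function('k')(C, n) = Add(-3, Mul(Rational(1, 2), Pow(1, 2))) = Add(-3, Mul(Rational(1, 2), 1)) = Add(-3, Rational(1, 2)) = Rational(-5, 2))
Mul(Add(Function('k')(-139, -134), -24899), Pow(Add(-48285, 41602), -1)) = Mul(Add(Rational(-5, 2), -24899), Pow(Add(-48285, 41602), -1)) = Mul(Rational(-49803, 2), Pow(-6683, -1)) = Mul(Rational(-49803, 2), Rational(-1, 6683)) = Rational(49803, 13366)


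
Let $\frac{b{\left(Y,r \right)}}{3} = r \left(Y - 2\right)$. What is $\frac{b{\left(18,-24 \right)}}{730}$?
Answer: $- \frac{576}{365} \approx -1.5781$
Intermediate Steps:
$b{\left(Y,r \right)} = 3 r \left(-2 + Y\right)$ ($b{\left(Y,r \right)} = 3 r \left(Y - 2\right) = 3 r \left(-2 + Y\right)$)
$\frac{b{\left(18,-24 \right)}}{730} = \frac{3 \left(-24\right) \left(-2 + 18\right)}{730} = 3 \left(-24\right) 16 \cdot \frac{1}{730} = \left(-1152\right) \frac{1}{730} = - \frac{576}{365}$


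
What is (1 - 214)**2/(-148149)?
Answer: -5041/16461 ≈ -0.30624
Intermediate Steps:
(1 - 214)**2/(-148149) = (-213)**2*(-1/148149) = 45369*(-1/148149) = -5041/16461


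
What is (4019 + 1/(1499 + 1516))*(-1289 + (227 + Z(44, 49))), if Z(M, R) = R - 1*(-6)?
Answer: -12202107002/3015 ≈ -4.0471e+6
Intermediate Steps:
Z(M, R) = 6 + R (Z(M, R) = R + 6 = 6 + R)
(4019 + 1/(1499 + 1516))*(-1289 + (227 + Z(44, 49))) = (4019 + 1/(1499 + 1516))*(-1289 + (227 + (6 + 49))) = (4019 + 1/3015)*(-1289 + (227 + 55)) = (4019 + 1/3015)*(-1289 + 282) = (12117286/3015)*(-1007) = -12202107002/3015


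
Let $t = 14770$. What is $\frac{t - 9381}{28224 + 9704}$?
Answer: $\frac{5389}{37928} \approx 0.14209$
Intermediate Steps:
$\frac{t - 9381}{28224 + 9704} = \frac{14770 - 9381}{28224 + 9704} = \frac{5389}{37928}$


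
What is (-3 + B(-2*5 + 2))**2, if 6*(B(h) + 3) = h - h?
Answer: 36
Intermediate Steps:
B(h) = -3 (B(h) = -3 + (h - h)/6 = -3 + (1/6)*0 = -3 + 0 = -3)
(-3 + B(-2*5 + 2))**2 = (-3 - 3)**2 = (-6)**2 = 36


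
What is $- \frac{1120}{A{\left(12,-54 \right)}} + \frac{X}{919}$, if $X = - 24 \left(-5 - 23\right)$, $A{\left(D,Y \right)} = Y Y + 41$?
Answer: $\frac{957824}{2717483} \approx 0.35247$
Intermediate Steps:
$A{\left(D,Y \right)} = 41 + Y^{2}$ ($A{\left(D,Y \right)} = Y^{2} + 41 = 41 + Y^{2}$)
$X = 672$ ($X = \left(-24\right) \left(-28\right) = 672$)
$- \frac{1120}{A{\left(12,-54 \right)}} + \frac{X}{919} = - \frac{1120}{41 + \left(-54\right)^{2}} + \frac{672}{919} = - \frac{1120}{41 + 2916} + 672 \cdot \frac{1}{919} = - \frac{1120}{2957} + \frac{672}{919} = \frac{957824}{2717483}$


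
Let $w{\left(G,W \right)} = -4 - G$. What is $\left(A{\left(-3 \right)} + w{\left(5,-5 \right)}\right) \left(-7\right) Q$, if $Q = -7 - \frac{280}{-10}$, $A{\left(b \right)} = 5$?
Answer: $588$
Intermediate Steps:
$Q = 21$ ($Q = -7 - -28 = -7 + 28 = 21$)
$\left(A{\left(-3 \right)} + w{\left(5,-5 \right)}\right) \left(-7\right) Q = \left(5 - 9\right) \left(-7\right) 21 = \left(-4\right) \left(-7\right) 21 = 28 \cdot 21 = 588$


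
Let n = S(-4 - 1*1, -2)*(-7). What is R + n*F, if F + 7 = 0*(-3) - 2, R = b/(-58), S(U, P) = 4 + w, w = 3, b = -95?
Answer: 25673/58 ≈ 442.64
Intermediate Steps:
S(U, P) = 7 (S(U, P) = 4 + 3 = 7)
R = 95/58 (R = -95/(-58) = -95*(-1/58) = 95/58 ≈ 1.6379)
F = -9 (F = -7 + (0*(-3) - 2) = -7 + (0 - 2) = -7 - 2 = -9)
n = -49 (n = 7*(-7) = -49)
R + n*F = 95/58 - 49*(-9) = 95/58 + 441 = 25673/58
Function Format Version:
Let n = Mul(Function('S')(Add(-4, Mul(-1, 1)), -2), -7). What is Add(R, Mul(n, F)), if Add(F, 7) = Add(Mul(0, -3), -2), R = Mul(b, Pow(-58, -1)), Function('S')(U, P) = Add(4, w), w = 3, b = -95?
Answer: Rational(25673, 58) ≈ 442.64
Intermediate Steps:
Function('S')(U, P) = 7 (Function('S')(U, P) = Add(4, 3) = 7)
R = Rational(95, 58) (R = Mul(-95, Pow(-58, -1)) = Mul(-95, Rational(-1, 58)) = Rational(95, 58) ≈ 1.6379)
F = -9 (F = Add(-7, Add(Mul(0, -3), -2)) = Add(-7, Add(0, -2)) = Add(-7, -2) = -9)
n = -49 (n = Mul(7, -7) = -49)
Add(R, Mul(n, F)) = Add(Rational(95, 58), Mul(-49, -9)) = Add(Rational(95, 58), 441) = Rational(25673, 58)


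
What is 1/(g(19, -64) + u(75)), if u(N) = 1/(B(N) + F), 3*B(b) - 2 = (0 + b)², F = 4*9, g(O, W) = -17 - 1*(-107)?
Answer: 5735/516153 ≈ 0.011111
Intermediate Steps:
g(O, W) = 90 (g(O, W) = -17 + 107 = 90)
F = 36
B(b) = ⅔ + b²/3 (B(b) = ⅔ + (0 + b)²/3 = ⅔ + b²/3)
u(N) = 1/(110/3 + N²/3) (u(N) = 1/((⅔ + N²/3) + 36) = 1/(110/3 + N²/3))
1/(g(19, -64) + u(75)) = 1/(90 + 3/(110 + 75²)) = 1/(90 + 3/(110 + 5625)) = 1/(90 + 3/5735) = 1/(516153/5735) = 5735/516153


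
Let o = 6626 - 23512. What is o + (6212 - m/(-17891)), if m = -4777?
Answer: -190973311/17891 ≈ -10674.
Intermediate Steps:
o = -16886
o + (6212 - m/(-17891)) = -16886 + (6212 - (-4777)/(-17891)) = -16886 + (6212 - (-4777)*(-1)/17891) = -16886 + (6212 - 1*4777/17891) = -16886 + (6212 - 4777/17891) = -16886 + 111134115/17891 = -190973311/17891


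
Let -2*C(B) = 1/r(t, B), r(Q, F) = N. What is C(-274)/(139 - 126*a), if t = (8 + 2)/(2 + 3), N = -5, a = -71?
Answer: 1/90850 ≈ 1.1007e-5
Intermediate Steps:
t = 2 (t = 10/5 = 10*(⅕) = 2)
r(Q, F) = -5
C(B) = ⅒ (C(B) = -½/(-5) = -½*(-⅕) = ⅒)
C(-274)/(139 - 126*a) = 1/(10*(139 - 126*(-71))) = 1/(10*(139 + 8946)) = (⅒)/9085 = (⅒)*(1/9085) = 1/90850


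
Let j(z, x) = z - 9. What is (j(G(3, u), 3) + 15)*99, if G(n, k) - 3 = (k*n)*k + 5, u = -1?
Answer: 1683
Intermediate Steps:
G(n, k) = 8 + n*k² (G(n, k) = 3 + ((k*n)*k + 5) = 3 + (n*k² + 5) = 3 + (5 + n*k²) = 8 + n*k²)
j(z, x) = -9 + z
(j(G(3, u), 3) + 15)*99 = ((-9 + (8 + 3*(-1)²)) + 15)*99 = ((-9 + (8 + 3*1)) + 15)*99 = ((-9 + (8 + 3)) + 15)*99 = ((-9 + 11) + 15)*99 = (2 + 15)*99 = 17*99 = 1683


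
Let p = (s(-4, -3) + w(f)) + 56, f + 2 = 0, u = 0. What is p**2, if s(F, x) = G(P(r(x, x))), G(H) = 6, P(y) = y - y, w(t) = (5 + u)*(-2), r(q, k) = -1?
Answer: 2704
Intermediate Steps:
f = -2 (f = -2 + 0 = -2)
w(t) = -10 (w(t) = (5 + 0)*(-2) = 5*(-2) = -10)
P(y) = 0
s(F, x) = 6
p = 52 (p = (6 - 10) + 56 = -4 + 56 = 52)
p**2 = 52**2 = 2704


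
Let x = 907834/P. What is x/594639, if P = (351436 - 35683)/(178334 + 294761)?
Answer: 429491726230/187759048167 ≈ 2.2875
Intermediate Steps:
P = 315753/473095 ≈ 0.66742
x = 429491726230/315753 (x = 907834/(315753/473095) = 907834*(473095/315753) = 429491726230/315753 ≈ 1.3602e+6)
x/594639 = (429491726230/315753)/594639 = (429491726230/315753)*(1/594639) = 429491726230/187759048167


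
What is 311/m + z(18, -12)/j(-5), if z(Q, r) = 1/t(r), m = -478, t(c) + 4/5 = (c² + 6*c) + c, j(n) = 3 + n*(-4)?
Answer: -1057449/1627112 ≈ -0.64989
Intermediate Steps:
j(n) = 3 - 4*n
t(c) = -⅘ + c² + 7*c (t(c) = -⅘ + ((c² + 6*c) + c) = -⅘ + (c² + 7*c) = -⅘ + c² + 7*c)
z(Q, r) = 1/(-⅘ + r² + 7*r)
311/m + z(18, -12)/j(-5) = 311/(-478) + (5/(-4 + 5*(-12)² + 35*(-12)))/(3 - 4*(-5)) = 311*(-1/478) + (5/(-4 + 5*144 - 420))/(3 + 20) = -311/478 + (5/(-4 + 720 - 420))/23 = -311/478 + (5/296)*(1/23) = -311/478 + 5/6808 = -1057449/1627112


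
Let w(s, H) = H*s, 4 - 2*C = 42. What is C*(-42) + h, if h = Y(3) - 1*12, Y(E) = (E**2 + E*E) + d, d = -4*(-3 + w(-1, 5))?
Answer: 836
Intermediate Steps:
C = -19 (C = 2 - 1/2*42 = 2 - 21 = -19)
d = 32 (d = -4*(-3 + 5*(-1)) = -4*(-3 - 5) = -4*(-8) = 32)
Y(E) = 32 + 2*E**2 (Y(E) = (E**2 + E*E) + 32 = (E**2 + E**2) + 32 = 2*E**2 + 32 = 32 + 2*E**2)
h = 38 (h = (32 + 2*3**2) - 1*12 = (32 + 2*9) - 12 = (32 + 18) - 12 = 50 - 12 = 38)
C*(-42) + h = -19*(-42) + 38 = 798 + 38 = 836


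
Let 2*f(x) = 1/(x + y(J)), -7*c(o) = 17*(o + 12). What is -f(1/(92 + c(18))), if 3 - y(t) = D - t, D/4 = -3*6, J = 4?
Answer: -67/10593 ≈ -0.0063249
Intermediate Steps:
c(o) = -204/7 - 17*o/7 (c(o) = -17*(o + 12)/7 = -17*(12 + o)/7 = -(204 + 17*o)/7 = -204/7 - 17*o/7)
D = -72 (D = 4*(-3*6) = 4*(-18) = -72)
y(t) = 75 + t (y(t) = 3 - (-72 - t) = 3 + (72 + t) = 75 + t)
f(x) = 1/(2*(79 + x)) (f(x) = 1/(2*(x + (75 + 4))) = 1/(2*(x + 79)) = 1/(2*(79 + x)))
-f(1/(92 + c(18))) = -1/(2*(79 + 1/(92 + (-204/7 - 17/7*18)))) = -1/(2*(79 + 1/(92 + (-204/7 - 306/7)))) = -1/(2*(79 + 1/(92 - 510/7))) = -1/(2*(79 + 1/(134/7))) = -1/(2*(79 + 7/134)) = -1/(2*10593/134) = -134/(2*10593) = -1*67/10593 = -67/10593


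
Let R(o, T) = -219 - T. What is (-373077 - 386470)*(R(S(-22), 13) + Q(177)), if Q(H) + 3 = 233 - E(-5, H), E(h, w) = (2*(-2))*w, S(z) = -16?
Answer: -536240182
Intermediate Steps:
E(h, w) = -4*w
Q(H) = 230 + 4*H (Q(H) = -3 + (233 - (-4)*H) = -3 + (233 + 4*H) = 230 + 4*H)
(-373077 - 386470)*(R(S(-22), 13) + Q(177)) = (-373077 - 386470)*((-219 - 1*13) + (230 + 4*177)) = -759547*((-219 - 13) + (230 + 708)) = -759547*(-232 + 938) = -759547*706 = -536240182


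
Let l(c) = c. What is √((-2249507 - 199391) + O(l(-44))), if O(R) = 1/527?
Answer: I*√680129992115/527 ≈ 1564.9*I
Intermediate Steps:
O(R) = 1/527
√((-2249507 - 199391) + O(l(-44))) = √((-2249507 - 199391) + 1/527) = √(-2448898 + 1/527) = √(-1290569245/527) = I*√680129992115/527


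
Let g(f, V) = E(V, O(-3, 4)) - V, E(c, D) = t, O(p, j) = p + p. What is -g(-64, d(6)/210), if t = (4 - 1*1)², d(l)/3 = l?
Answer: -312/35 ≈ -8.9143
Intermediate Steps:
O(p, j) = 2*p
d(l) = 3*l
t = 9 (t = (4 - 1)² = 3² = 9)
E(c, D) = 9
g(f, V) = 9 - V
-g(-64, d(6)/210) = -(9 - 3*6/210) = -(9 - 18/210) = -(9 - 1*3/35) = -(9 - 3/35) = -1*312/35 = -312/35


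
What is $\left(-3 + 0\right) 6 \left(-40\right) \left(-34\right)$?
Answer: $-24480$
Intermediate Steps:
$\left(-3 + 0\right) 6 \left(-40\right) \left(-34\right) = \left(-3\right) 6 \left(-40\right) \left(-34\right) = \left(-18\right) \left(-40\right) \left(-34\right) = 720 \left(-34\right) = -24480$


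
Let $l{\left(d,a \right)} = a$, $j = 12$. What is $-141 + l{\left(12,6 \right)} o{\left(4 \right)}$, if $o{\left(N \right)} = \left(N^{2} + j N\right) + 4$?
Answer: $267$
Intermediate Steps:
$o{\left(N \right)} = 4 + N^{2} + 12 N$ ($o{\left(N \right)} = \left(N^{2} + 12 N\right) + 4 = 4 + N^{2} + 12 N$)
$-141 + l{\left(12,6 \right)} o{\left(4 \right)} = -141 + 6 \left(4 + 4^{2} + 12 \cdot 4\right) = -141 + 6 \left(4 + 16 + 48\right) = -141 + 6 \cdot 68 = -141 + 408 = 267$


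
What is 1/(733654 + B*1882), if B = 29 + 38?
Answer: 1/859748 ≈ 1.1631e-6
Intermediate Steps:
B = 67
1/(733654 + B*1882) = 1/(733654 + 67*1882) = 1/(733654 + 126094) = 1/859748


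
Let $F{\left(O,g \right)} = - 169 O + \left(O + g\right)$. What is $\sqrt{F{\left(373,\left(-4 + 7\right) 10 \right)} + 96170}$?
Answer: $16 \sqrt{131} \approx 183.13$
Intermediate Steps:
$F{\left(O,g \right)} = g - 168 O$
$\sqrt{F{\left(373,\left(-4 + 7\right) 10 \right)} + 96170} = \sqrt{\left(\left(-4 + 7\right) 10 - 62664\right) + 96170} = \sqrt{\left(3 \cdot 10 - 62664\right) + 96170} = \sqrt{\left(30 - 62664\right) + 96170} = \sqrt{-62634 + 96170} = \sqrt{33536} = 16 \sqrt{131}$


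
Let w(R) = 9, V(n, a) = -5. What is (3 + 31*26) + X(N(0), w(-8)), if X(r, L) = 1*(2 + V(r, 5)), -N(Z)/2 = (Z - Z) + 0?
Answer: 806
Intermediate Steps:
N(Z) = 0 (N(Z) = -2*((Z - Z) + 0) = -2*(0 + 0) = -2*0 = 0)
X(r, L) = -3 (X(r, L) = 1*(2 - 5) = 1*(-3) = -3)
(3 + 31*26) + X(N(0), w(-8)) = (3 + 31*26) - 3 = (3 + 806) - 3 = 809 - 3 = 806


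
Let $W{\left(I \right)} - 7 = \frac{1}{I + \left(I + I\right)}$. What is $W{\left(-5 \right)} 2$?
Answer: $\frac{208}{15} \approx 13.867$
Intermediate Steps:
$W{\left(I \right)} = 7 + \frac{1}{3 I}$ ($W{\left(I \right)} = 7 + \frac{1}{I + \left(I + I\right)} = 7 + \frac{1}{I + 2 I} = 7 + \frac{1}{3 I}$)
$W{\left(-5 \right)} 2 = \left(7 + \frac{1}{3 \left(-5\right)}\right) 2 = \left(7 + \frac{1}{3} \left(- \frac{1}{5}\right)\right) 2 = \left(7 - \frac{1}{15}\right) 2 = \frac{104}{15} \cdot 2 = \frac{208}{15}$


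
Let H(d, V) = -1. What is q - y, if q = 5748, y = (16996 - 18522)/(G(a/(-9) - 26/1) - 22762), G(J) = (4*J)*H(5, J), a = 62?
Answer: 585352209/101837 ≈ 5747.9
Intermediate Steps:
G(J) = -4*J (G(J) = (4*J)*(-1) = -4*J)
y = 6867/101837 (y = (16996 - 18522)/(-4*(62/(-9) - 26/1) - 22762) = -1526/(-4*(62*(-⅑) - 26*1) - 22762) = -1526/(-4*(-62/9 - 26) - 22762) = -1526/(-4*(-296/9) - 22762) = -1526/(1184/9 - 22762) = -1526/(-203674/9) = -1526*(-9/203674) = 6867/101837 ≈ 0.067431)
q - y = 5748 - 1*6867/101837 = 5748 - 6867/101837 = 585352209/101837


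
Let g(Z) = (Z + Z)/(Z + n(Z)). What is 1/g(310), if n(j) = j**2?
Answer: 311/2 ≈ 155.50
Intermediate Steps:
g(Z) = 2*Z/(Z + Z**2) (g(Z) = (Z + Z)/(Z + Z**2) = (2*Z)/(Z + Z**2) = 2*Z/(Z + Z**2))
1/g(310) = 1/(2/(1 + 310)) = 1/(2/311) = 311/2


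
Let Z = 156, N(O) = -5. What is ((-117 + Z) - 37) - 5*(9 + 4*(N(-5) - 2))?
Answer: 97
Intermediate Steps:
((-117 + Z) - 37) - 5*(9 + 4*(N(-5) - 2)) = ((-117 + 156) - 37) - 5*(9 + 4*(-5 - 2)) = (39 - 37) - 5*(9 + 4*(-7)) = 2 - 5*(9 - 28) = 2 - 5*(-19) = 2 - 1*(-95) = 2 + 95 = 97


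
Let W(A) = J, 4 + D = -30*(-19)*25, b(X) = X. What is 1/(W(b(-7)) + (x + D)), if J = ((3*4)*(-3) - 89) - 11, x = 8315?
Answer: 1/22425 ≈ 4.4593e-5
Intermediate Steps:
D = 14246 (D = -4 - 30*(-19)*25 = -4 + 570*25 = -4 + 14250 = 14246)
J = -136 (J = (12*(-3) - 89) - 11 = (-36 - 89) - 11 = -125 - 11 = -136)
W(A) = -136
1/(W(b(-7)) + (x + D)) = 1/(-136 + (8315 + 14246)) = 1/(-136 + 22561) = 1/22425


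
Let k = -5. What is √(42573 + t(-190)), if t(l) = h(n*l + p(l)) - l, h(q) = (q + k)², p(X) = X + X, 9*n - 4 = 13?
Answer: 2*√12071707/9 ≈ 772.10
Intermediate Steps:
n = 17/9 (n = 4/9 + (⅑)*13 = 4/9 + 13/9 = 17/9 ≈ 1.8889)
p(X) = 2*X
h(q) = (-5 + q)² (h(q) = (q - 5)² = (-5 + q)²)
t(l) = (-5 + 35*l/9)² - l (t(l) = (-5 + (17*l/9 + 2*l))² - l = (-5 + 35*l/9)² - l)
√(42573 + t(-190)) = √(42573 + (25 - 359/9*(-190) + (1225/81)*(-190)²)) = √(42573 + (25 + 68210/9 + (1225/81)*36100)) = √(42573 + (25 + 68210/9 + 44222500/81)) = √(42573 + 44838415/81) = √(48286828/81) = 2*√12071707/9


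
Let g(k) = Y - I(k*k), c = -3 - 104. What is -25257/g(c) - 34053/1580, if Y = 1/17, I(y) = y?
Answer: -1487350119/76879640 ≈ -19.346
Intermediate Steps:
c = -107
Y = 1/17 ≈ 0.058824
g(k) = 1/17 - k² (g(k) = 1/17 - k*k = 1/17 - k²)
-25257/g(c) - 34053/1580 = -25257/(1/17 - 1*(-107)²) - 34053/1580 = -25257/(1/17 - 1*11449) - 34053*1/1580 = -25257/(1/17 - 11449) - 34053/1580 = -25257/(-194632/17) - 34053/1580 = -25257*(-17/194632) - 34053/1580 = 429369/194632 - 34053/1580 = -1487350119/76879640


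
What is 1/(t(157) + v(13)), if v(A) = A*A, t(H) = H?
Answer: 1/326 ≈ 0.0030675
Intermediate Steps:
v(A) = A²
1/(t(157) + v(13)) = 1/(157 + 13²) = 1/(157 + 169) = 1/326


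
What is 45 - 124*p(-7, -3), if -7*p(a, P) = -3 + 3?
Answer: 45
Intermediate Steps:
p(a, P) = 0 (p(a, P) = -(-3 + 3)/7 = -⅐*0 = 0)
45 - 124*p(-7, -3) = 45 - 124*0 = 45 + 0 = 45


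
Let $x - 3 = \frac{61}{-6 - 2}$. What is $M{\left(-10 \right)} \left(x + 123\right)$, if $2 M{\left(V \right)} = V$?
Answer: $- \frac{4735}{8} \approx -591.88$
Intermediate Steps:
$M{\left(V \right)} = \frac{V}{2}$
$x = - \frac{37}{8}$ ($x = 3 + \frac{61}{-6 - 2} = 3 + \frac{61}{-8} = 3 + 61 \left(- \frac{1}{8}\right) = 3 - \frac{61}{8} = - \frac{37}{8} \approx -4.625$)
$M{\left(-10 \right)} \left(x + 123\right) = \frac{1}{2} \left(-10\right) \left(- \frac{37}{8} + 123\right) = \left(-5\right) \frac{947}{8} = - \frac{4735}{8}$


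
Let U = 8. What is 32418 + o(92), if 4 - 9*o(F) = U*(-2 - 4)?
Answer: 291814/9 ≈ 32424.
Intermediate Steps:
o(F) = 52/9 (o(F) = 4/9 - 8*(-2 - 4)/9 = 4/9 - 8*(-6)/9 = 4/9 - ⅑*(-48) = 4/9 + 16/3 = 52/9)
32418 + o(92) = 32418 + 52/9 = 291814/9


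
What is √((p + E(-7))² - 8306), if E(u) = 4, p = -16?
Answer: I*√8162 ≈ 90.344*I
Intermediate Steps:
√((p + E(-7))² - 8306) = √((-16 + 4)² - 8306) = √((-12)² - 8306) = √(144 - 8306) = √(-8162) = I*√8162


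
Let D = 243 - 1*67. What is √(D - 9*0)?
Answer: 4*√11 ≈ 13.266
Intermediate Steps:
D = 176 (D = 243 - 67 = 176)
√(D - 9*0) = √(176 - 9*0) = √(176 + 0) = √176 = 4*√11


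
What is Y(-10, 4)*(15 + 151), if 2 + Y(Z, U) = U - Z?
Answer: 1992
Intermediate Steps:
Y(Z, U) = -2 + U - Z (Y(Z, U) = -2 + (U - Z) = -2 + U - Z)
Y(-10, 4)*(15 + 151) = (-2 + 4 - 1*(-10))*(15 + 151) = (-2 + 4 + 10)*166 = 12*166 = 1992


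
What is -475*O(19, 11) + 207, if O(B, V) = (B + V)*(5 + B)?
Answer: -341793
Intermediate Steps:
O(B, V) = (5 + B)*(B + V)
-475*O(19, 11) + 207 = -475*(19² + 5*19 + 5*11 + 19*11) + 207 = -475*(361 + 95 + 55 + 209) + 207 = -475*720 + 207 = -342000 + 207 = -341793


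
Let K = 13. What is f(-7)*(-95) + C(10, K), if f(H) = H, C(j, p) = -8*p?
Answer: 561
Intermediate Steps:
f(-7)*(-95) + C(10, K) = -7*(-95) - 8*13 = 665 - 104 = 561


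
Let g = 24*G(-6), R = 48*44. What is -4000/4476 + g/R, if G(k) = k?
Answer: -47357/49236 ≈ -0.96184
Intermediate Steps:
R = 2112
g = -144 (g = 24*(-6) = -144)
-4000/4476 + g/R = -4000/4476 - 144/2112 = -4000*1/4476 - 144*1/2112 = -1000/1119 - 3/44 = -47357/49236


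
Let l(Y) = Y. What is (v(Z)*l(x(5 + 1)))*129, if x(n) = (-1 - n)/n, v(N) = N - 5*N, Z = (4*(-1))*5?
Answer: -12040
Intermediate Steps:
Z = -20 (Z = -4*5 = -20)
v(N) = -4*N
x(n) = (-1 - n)/n
(v(Z)*l(x(5 + 1)))*129 = ((-4*(-20))*((-1 - (5 + 1))/(5 + 1)))*129 = (80*((-1 - 1*6)/6))*129 = (80*((-1 - 6)/6))*129 = (80*((⅙)*(-7)))*129 = (80*(-7/6))*129 = -280/3*129 = -12040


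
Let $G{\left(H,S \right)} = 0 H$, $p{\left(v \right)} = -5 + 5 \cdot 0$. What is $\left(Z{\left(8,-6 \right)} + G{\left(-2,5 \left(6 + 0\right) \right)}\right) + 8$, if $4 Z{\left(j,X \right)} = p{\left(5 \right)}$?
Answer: $\frac{27}{4} \approx 6.75$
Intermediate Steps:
$p{\left(v \right)} = -5$ ($p{\left(v \right)} = -5 + 0 = -5$)
$Z{\left(j,X \right)} = - \frac{5}{4}$ ($Z{\left(j,X \right)} = \frac{1}{4} \left(-5\right) = - \frac{5}{4}$)
$G{\left(H,S \right)} = 0$
$\left(Z{\left(8,-6 \right)} + G{\left(-2,5 \left(6 + 0\right) \right)}\right) + 8 = \left(- \frac{5}{4} + 0\right) + 8 = - \frac{5}{4} + 8 = \frac{27}{4}$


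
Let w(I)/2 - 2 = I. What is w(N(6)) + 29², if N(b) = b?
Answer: 857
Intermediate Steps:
w(I) = 4 + 2*I
w(N(6)) + 29² = (4 + 2*6) + 29² = (4 + 12) + 841 = 16 + 841 = 857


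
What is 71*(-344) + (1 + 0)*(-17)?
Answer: -24441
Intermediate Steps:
71*(-344) + (1 + 0)*(-17) = -24424 + 1*(-17) = -24424 - 17 = -24441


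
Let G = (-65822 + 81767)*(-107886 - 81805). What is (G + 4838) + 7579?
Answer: -3024610578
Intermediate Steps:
G = -3024622995 (G = 15945*(-189691) = -3024622995)
(G + 4838) + 7579 = (-3024622995 + 4838) + 7579 = -3024618157 + 7579 = -3024610578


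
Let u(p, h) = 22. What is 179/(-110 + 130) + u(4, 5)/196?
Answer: 8881/980 ≈ 9.0622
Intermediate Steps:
179/(-110 + 130) + u(4, 5)/196 = 179/(-110 + 130) + 22/196 = 179/20 + 22*(1/196) = 179*(1/20) + 11/98 = 179/20 + 11/98 = 8881/980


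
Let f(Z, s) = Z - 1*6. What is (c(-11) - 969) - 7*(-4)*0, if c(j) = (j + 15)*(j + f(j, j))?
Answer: -1081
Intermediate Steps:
f(Z, s) = -6 + Z (f(Z, s) = Z - 6 = -6 + Z)
c(j) = (-6 + 2*j)*(15 + j) (c(j) = (j + 15)*(j + (-6 + j)) = (15 + j)*(-6 + 2*j) = (-6 + 2*j)*(15 + j))
(c(-11) - 969) - 7*(-4)*0 = ((-90 + 2*(-11)² + 24*(-11)) - 969) - 7*(-4)*0 = ((-90 + 2*121 - 264) - 969) + 28*0 = ((-90 + 242 - 264) - 969) + 0 = (-112 - 969) + 0 = -1081 + 0 = -1081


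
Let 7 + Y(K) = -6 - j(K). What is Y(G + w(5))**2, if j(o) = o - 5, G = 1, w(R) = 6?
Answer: 225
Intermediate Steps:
j(o) = -5 + o
Y(K) = -8 - K (Y(K) = -7 + (-6 - (-5 + K)) = -7 + (-6 + (5 - K)) = -7 + (-1 - K) = -8 - K)
Y(G + w(5))**2 = (-8 - (1 + 6))**2 = (-8 - 1*7)**2 = (-8 - 7)**2 = (-15)**2 = 225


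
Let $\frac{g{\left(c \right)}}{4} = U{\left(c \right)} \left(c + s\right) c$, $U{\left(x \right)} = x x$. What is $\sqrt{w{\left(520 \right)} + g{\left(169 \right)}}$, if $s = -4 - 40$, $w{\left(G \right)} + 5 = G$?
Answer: $\sqrt{2413405015} \approx 49126.0$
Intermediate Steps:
$w{\left(G \right)} = -5 + G$
$U{\left(x \right)} = x^{2}$
$s = -44$ ($s = -4 - 40 = -44$)
$g{\left(c \right)} = 4 c^{3} \left(-44 + c\right)$ ($g{\left(c \right)} = 4 c^{2} \left(c - 44\right) c = 4 c^{2} \left(-44 + c\right) c = 4 c^{3} \left(-44 + c\right)$)
$\sqrt{w{\left(520 \right)} + g{\left(169 \right)}} = \sqrt{\left(-5 + 520\right) + 4 \cdot 169^{3} \left(-44 + 169\right)} = \sqrt{515 + 4 \cdot 4826809 \cdot 125} = \sqrt{515 + 2413404500} = \sqrt{2413405015}$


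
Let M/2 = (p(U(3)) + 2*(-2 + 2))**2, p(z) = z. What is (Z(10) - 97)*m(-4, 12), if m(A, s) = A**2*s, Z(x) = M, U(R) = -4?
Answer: -12480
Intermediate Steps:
M = 32 (M = 2*(-4 + 2*(-2 + 2))**2 = 2*(-4 + 2*0)**2 = 2*(-4 + 0)**2 = 2*(-4)**2 = 2*16 = 32)
Z(x) = 32
m(A, s) = s*A**2
(Z(10) - 97)*m(-4, 12) = (32 - 97)*(12*(-4)**2) = -780*16 = -65*192 = -12480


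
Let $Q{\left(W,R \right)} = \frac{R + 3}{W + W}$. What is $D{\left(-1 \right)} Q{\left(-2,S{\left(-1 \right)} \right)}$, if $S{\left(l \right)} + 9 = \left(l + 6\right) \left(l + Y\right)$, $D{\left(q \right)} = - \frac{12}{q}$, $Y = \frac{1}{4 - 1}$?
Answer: $28$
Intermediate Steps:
$Y = \frac{1}{3} \approx 0.33333$
$S{\left(l \right)} = -9 + \left(6 + l\right) \left(\frac{1}{3} + l\right)$ ($S{\left(l \right)} = -9 + \left(l + 6\right) \left(l + \frac{1}{3}\right) = -9 + \left(6 + l\right) \left(\frac{1}{3} + l\right)$)
$Q{\left(W,R \right)} = \frac{3 + R}{2 W}$
$D{\left(-1 \right)} Q{\left(-2,S{\left(-1 \right)} \right)} = - \frac{12}{-1} \frac{3 + \left(-7 + \left(-1\right)^{2} + \frac{19}{3} \left(-1\right)\right)}{2 \left(-2\right)} = \left(-12\right) \left(-1\right) \frac{1}{2} \left(- \frac{1}{2}\right) \left(3 - \frac{37}{3}\right) = 12 \cdot \frac{1}{2} \left(- \frac{1}{2}\right) \left(3 - \frac{37}{3}\right) = 12 \cdot \frac{1}{2} \left(- \frac{1}{2}\right) \left(- \frac{28}{3}\right) = 12 \cdot \frac{7}{3} = 28$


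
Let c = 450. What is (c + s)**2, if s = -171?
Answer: 77841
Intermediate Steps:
(c + s)**2 = (450 - 171)**2 = 279**2 = 77841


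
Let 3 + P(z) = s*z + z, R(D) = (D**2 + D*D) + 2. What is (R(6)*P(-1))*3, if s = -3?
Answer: -222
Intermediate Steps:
R(D) = 2 + 2*D**2 (R(D) = (D**2 + D**2) + 2 = 2*D**2 + 2 = 2 + 2*D**2)
P(z) = -3 - 2*z (P(z) = -3 + (-3*z + z) = -3 - 2*z)
(R(6)*P(-1))*3 = ((2 + 2*6**2)*(-3 - 2*(-1)))*3 = ((2 + 2*36)*(-3 + 2))*3 = ((2 + 72)*(-1))*3 = (74*(-1))*3 = -74*3 = -222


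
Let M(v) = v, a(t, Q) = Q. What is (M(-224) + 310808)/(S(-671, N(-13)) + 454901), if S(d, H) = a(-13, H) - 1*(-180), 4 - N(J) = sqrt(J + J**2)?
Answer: 47114039880/69034119023 + 207056*sqrt(39)/69034119023 ≈ 0.68249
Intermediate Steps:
N(J) = 4 - sqrt(J + J**2)
S(d, H) = 180 + H (S(d, H) = H - 1*(-180) = H + 180 = 180 + H)
(M(-224) + 310808)/(S(-671, N(-13)) + 454901) = (-224 + 310808)/((180 + (4 - sqrt(-13*(1 - 13)))) + 454901) = 310584/((180 + (4 - sqrt(-13*(-12)))) + 454901) = 310584/((180 + (4 - sqrt(156))) + 454901) = 310584/((180 + (4 - 2*sqrt(39))) + 454901) = 310584/((184 - 2*sqrt(39)) + 454901) = 310584/(455085 - 2*sqrt(39))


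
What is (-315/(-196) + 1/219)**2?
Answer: 97673689/37601424 ≈ 2.5976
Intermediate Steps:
(-315/(-196) + 1/219)**2 = (-315*(-1/196) + 1/219)**2 = (45/28 + 1/219)**2 = (9883/6132)**2 = 97673689/37601424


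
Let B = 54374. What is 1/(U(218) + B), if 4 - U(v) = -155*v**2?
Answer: 1/7420598 ≈ 1.3476e-7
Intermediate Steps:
U(v) = 4 + 155*v**2 (U(v) = 4 - (-155)*v**2 = 4 + 155*v**2)
1/(U(218) + B) = 1/((4 + 155*218**2) + 54374) = 1/((4 + 155*47524) + 54374) = 1/((4 + 7366220) + 54374) = 1/(7366224 + 54374) = 1/7420598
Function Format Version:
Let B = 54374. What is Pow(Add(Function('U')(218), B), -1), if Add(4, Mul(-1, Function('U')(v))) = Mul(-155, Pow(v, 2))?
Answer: Rational(1, 7420598) ≈ 1.3476e-7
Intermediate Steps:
Function('U')(v) = Add(4, Mul(155, Pow(v, 2))) (Function('U')(v) = Add(4, Mul(-1, Mul(-155, Pow(v, 2)))) = Add(4, Mul(155, Pow(v, 2))))
Pow(Add(Function('U')(218), B), -1) = Pow(Add(Add(4, Mul(155, Pow(218, 2))), 54374), -1) = Pow(Add(Add(4, Mul(155, 47524)), 54374), -1) = Pow(Add(Add(4, 7366220), 54374), -1) = Pow(Add(7366224, 54374), -1) = Pow(7420598, -1) = Rational(1, 7420598)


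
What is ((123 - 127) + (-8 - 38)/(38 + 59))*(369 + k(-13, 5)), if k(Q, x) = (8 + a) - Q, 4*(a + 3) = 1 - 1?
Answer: -167958/97 ≈ -1731.5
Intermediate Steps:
a = -3 (a = -3 + (1 - 1)/4 = -3 + (1/4)*0 = -3 + 0 = -3)
k(Q, x) = 5 - Q (k(Q, x) = (8 - 3) - Q = 5 - Q)
((123 - 127) + (-8 - 38)/(38 + 59))*(369 + k(-13, 5)) = ((123 - 127) + (-8 - 38)/(38 + 59))*(369 + (5 - 1*(-13))) = (-4 - 46/97)*(369 + (5 + 13)) = (-4 - 46*1/97)*(369 + 18) = (-4 - 46/97)*387 = -434/97*387 = -167958/97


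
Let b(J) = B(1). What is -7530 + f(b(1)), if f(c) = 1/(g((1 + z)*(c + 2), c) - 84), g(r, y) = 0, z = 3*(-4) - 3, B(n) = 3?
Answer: -632521/84 ≈ -7530.0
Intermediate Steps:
b(J) = 3
z = -15 (z = -12 - 3 = -15)
f(c) = -1/84 (f(c) = 1/(0 - 84) = 1/(-84) = -1/84)
-7530 + f(b(1)) = -7530 - 1/84 = -632521/84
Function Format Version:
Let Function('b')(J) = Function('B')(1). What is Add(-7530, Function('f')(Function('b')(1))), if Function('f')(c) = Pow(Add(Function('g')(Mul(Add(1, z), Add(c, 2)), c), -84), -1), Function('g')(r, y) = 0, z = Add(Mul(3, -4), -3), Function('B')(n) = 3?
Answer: Rational(-632521, 84) ≈ -7530.0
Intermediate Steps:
Function('b')(J) = 3
z = -15 (z = Add(-12, -3) = -15)
Function('f')(c) = Rational(-1, 84) (Function('f')(c) = Pow(Add(0, -84), -1) = Pow(-84, -1) = Rational(-1, 84))
Add(-7530, Function('f')(Function('b')(1))) = Add(-7530, Rational(-1, 84)) = Rational(-632521, 84)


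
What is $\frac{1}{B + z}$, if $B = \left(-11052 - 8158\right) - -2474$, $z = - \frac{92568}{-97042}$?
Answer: $- \frac{48521}{812001172} \approx -5.9755 \cdot 10^{-5}$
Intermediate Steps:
$z = \frac{46284}{48521}$ ($z = \left(-92568\right) \left(- \frac{1}{97042}\right) = \frac{46284}{48521} \approx 0.9539$)
$B = -16736$ ($B = -19210 + \left(2480 - 6\right) = -19210 + 2474 = -16736$)
$\frac{1}{B + z} = \frac{1}{-16736 + \frac{46284}{48521}} = \frac{1}{- \frac{812001172}{48521}} = - \frac{48521}{812001172}$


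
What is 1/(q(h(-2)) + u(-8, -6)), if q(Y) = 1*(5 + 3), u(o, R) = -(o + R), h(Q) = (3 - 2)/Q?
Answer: 1/22 ≈ 0.045455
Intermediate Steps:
h(Q) = 1/Q
u(o, R) = -R - o (u(o, R) = -(R + o) = -R - o)
q(Y) = 8 (q(Y) = 1*8 = 8)
1/(q(h(-2)) + u(-8, -6)) = 1/(8 + (-1*(-6) - 1*(-8))) = 1/(8 + (6 + 8)) = 1/(8 + 14) = 1/22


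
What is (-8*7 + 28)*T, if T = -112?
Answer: 3136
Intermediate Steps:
(-8*7 + 28)*T = (-8*7 + 28)*(-112) = (-56 + 28)*(-112) = -28*(-112) = 3136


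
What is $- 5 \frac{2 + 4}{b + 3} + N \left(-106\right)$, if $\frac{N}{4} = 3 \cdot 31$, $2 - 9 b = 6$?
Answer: $- \frac{907206}{23} \approx -39444.0$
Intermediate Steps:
$b = - \frac{4}{9}$ ($b = \frac{2}{9} - \frac{2}{3} = - \frac{4}{9} \approx -0.44444$)
$N = 372$ ($N = 4 \cdot 3 \cdot 31 = 4 \cdot 93 = 372$)
$- 5 \frac{2 + 4}{b + 3} + N \left(-106\right) = - 5 \frac{2 + 4}{- \frac{4}{9} + 3} + 372 \left(-106\right) = - 5 \frac{6}{\frac{23}{9}} - 39432 = - 5 \cdot 6 \cdot \frac{9}{23} - 39432 = \left(-5\right) \frac{54}{23} - 39432 = - \frac{270}{23} - 39432 = - \frac{907206}{23}$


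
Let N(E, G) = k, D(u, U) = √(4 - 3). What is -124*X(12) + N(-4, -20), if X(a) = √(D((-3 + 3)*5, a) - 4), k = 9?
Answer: 9 - 124*I*√3 ≈ 9.0 - 214.77*I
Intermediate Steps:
D(u, U) = 1 (D(u, U) = √1 = 1)
X(a) = I*√3 (X(a) = √(1 - 4) = √(-3) = I*√3)
N(E, G) = 9
-124*X(12) + N(-4, -20) = -124*I*√3 + 9 = 9 - 124*I*√3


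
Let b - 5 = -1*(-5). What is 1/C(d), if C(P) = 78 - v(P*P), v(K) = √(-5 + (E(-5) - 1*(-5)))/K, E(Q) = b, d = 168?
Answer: 31067172864/2423239483387 + 14112*√10/2423239483387 ≈ 0.012821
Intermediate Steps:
b = 10 (b = 5 - 1*(-5) = 5 + 5 = 10)
E(Q) = 10
v(K) = √10/K (v(K) = √(-5 + (10 - 1*(-5)))/K = √(-5 + (10 + 5))/K = √(-5 + 15)/K = √10/K)
C(P) = 78 - √10/P² (C(P) = 78 - √10/(P*P) = 78 - √10/(P²) = 78 - √10/P²)
1/C(d) = 1/(78 - 1*√10/168²) = 1/(78 - 1*√10*1/28224) = 1/(78 - √10/28224)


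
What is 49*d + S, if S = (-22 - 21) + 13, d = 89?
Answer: 4331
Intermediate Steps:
S = -30 (S = -43 + 13 = -30)
49*d + S = 49*89 - 30 = 4361 - 30 = 4331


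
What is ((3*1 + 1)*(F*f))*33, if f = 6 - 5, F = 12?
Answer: 1584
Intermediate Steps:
f = 1
((3*1 + 1)*(F*f))*33 = ((3*1 + 1)*(12*1))*33 = ((3 + 1)*12)*33 = (4*12)*33 = 48*33 = 1584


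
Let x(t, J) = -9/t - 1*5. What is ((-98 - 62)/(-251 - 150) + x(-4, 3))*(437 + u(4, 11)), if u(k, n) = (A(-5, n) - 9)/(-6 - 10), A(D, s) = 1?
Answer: -3299625/3208 ≈ -1028.6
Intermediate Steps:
x(t, J) = -5 - 9/t (x(t, J) = -9/t - 5 = -5 - 9/t)
u(k, n) = ½ (u(k, n) = (1 - 9)/(-6 - 10) = -8/(-16) = -8*(-1/16) = ½)
((-98 - 62)/(-251 - 150) + x(-4, 3))*(437 + u(4, 11)) = ((-98 - 62)/(-251 - 150) + (-5 - 9/(-4)))*(437 + ½) = (-160/(-401) + (-5 - 9*(-¼)))*(875/2) = (-160*(-1/401) + (-5 + 9/4))*(875/2) = (160/401 - 11/4)*(875/2) = -3771/1604*875/2 = -3299625/3208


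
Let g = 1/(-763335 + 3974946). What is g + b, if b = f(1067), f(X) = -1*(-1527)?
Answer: 4904129998/3211611 ≈ 1527.0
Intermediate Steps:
f(X) = 1527
b = 1527
g = 1/3211611 ≈ 3.1137e-7
g + b = 1/3211611 + 1527 = 4904129998/3211611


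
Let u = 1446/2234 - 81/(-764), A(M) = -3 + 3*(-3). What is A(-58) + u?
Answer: -9597807/853388 ≈ -11.247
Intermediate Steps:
A(M) = -12 (A(M) = -3 - 9 = -12)
u = 642849/853388 (u = 1446*(1/2234) - 81*(-1/764) = 723/1117 + 81/764 = 642849/853388 ≈ 0.75329)
A(-58) + u = -12 + 642849/853388 = -9597807/853388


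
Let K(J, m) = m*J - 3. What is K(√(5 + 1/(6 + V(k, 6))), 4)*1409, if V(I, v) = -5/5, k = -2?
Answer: -4227 + 5636*√130/5 ≈ 8625.1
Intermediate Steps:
V(I, v) = -1 (V(I, v) = -5*⅕ = -1)
K(J, m) = -3 + J*m (K(J, m) = J*m - 3 = -3 + J*m)
K(√(5 + 1/(6 + V(k, 6))), 4)*1409 = (-3 + √(5 + 1/(6 - 1))*4)*1409 = (-3 + √(5 + 1/5)*4)*1409 = (-3 + √(5 + ⅕)*4)*1409 = (-3 + √(26/5)*4)*1409 = (-3 + (√130/5)*4)*1409 = (-3 + 4*√130/5)*1409 = -4227 + 5636*√130/5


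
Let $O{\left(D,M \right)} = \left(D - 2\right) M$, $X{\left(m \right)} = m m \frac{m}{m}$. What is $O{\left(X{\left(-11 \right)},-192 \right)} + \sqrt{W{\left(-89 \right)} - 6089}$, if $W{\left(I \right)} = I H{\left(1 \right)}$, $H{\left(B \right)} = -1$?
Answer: $-22848 + 20 i \sqrt{15} \approx -22848.0 + 77.46 i$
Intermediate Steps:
$X{\left(m \right)} = m^{2}$ ($X{\left(m \right)} = m^{2} \cdot 1 = m^{2}$)
$O{\left(D,M \right)} = M \left(-2 + D\right)$ ($O{\left(D,M \right)} = \left(-2 + D\right) M = M \left(-2 + D\right)$)
$W{\left(I \right)} = - I$ ($W{\left(I \right)} = I \left(-1\right) = - I$)
$O{\left(X{\left(-11 \right)},-192 \right)} + \sqrt{W{\left(-89 \right)} - 6089} = - 192 \left(-2 + \left(-11\right)^{2}\right) + \sqrt{\left(-1\right) \left(-89\right) - 6089} = - 192 \left(-2 + 121\right) + \sqrt{89 - 6089} = \left(-192\right) 119 + \sqrt{-6000} = -22848 + 20 i \sqrt{15}$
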